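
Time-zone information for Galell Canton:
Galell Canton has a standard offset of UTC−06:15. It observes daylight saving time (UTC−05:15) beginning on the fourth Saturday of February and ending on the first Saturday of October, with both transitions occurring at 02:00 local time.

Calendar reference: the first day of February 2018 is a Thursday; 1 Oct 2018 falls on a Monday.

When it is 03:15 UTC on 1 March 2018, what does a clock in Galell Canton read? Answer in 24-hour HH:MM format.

22:00

1 February 2018 is a Thursday, so the first Saturday is February 3 and the fourth is February 24.
1 October 2018 is a Monday, so the first Saturday is October 6.
At the standard offset (UTC−06:15), 03:15 UTC − 6h15m = 21:00 Galell Canton standard time (rolling into the previous day, 28 February 2018).
The standard-time date in Galell Canton, 28 February 2018, falls between 24 February and 6 October, so daylight saving is in effect and Galell Canton is at UTC−05:15.
03:15 UTC − 5h15m = 22:00 local (rolling into the previous day, 28 February 2018).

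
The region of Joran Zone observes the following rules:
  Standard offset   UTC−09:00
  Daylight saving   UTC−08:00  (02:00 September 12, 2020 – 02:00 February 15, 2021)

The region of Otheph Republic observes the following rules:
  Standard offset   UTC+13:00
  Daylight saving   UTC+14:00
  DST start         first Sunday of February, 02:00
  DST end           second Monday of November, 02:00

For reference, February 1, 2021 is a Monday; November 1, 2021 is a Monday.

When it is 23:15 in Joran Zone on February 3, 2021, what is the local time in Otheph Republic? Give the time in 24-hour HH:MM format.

February 3, 2021 falls between 12 September 2020 and 15 February 2021, so daylight saving is in effect and Joran Zone is at UTC−08:00.
23:15 Joran Zone + 8h = 07:15 UTC (rolling into the next day, 4 February 2021).
1 February 2021 is a Monday, so the first Sunday is February 7.
1 November 2021 is a Monday, so the first Monday is November 1 and the second is November 8.
At the standard offset (UTC+13:00), 07:15 UTC + 13h = 20:15 Otheph Republic standard time.
Daylight saving runs 7 February – 8 November; the standard-time date in Otheph Republic, February 4, 2021, is outside that window, so Otheph Republic is on standard time at UTC+13:00.
07:15 UTC + 13h = 20:15 Otheph Republic.

20:15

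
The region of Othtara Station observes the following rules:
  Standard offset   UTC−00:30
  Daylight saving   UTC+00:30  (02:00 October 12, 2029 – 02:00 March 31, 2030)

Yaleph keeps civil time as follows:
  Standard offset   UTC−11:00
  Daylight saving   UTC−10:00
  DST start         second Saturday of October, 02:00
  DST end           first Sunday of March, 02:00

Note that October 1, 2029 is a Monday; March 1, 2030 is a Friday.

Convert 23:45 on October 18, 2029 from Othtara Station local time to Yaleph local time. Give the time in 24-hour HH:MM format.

October 18, 2029 falls between 12 October 2029 and 31 March 2030, so daylight saving is in effect and Othtara Station is at UTC+00:30.
23:45 Othtara Station − 0h30m = 23:15 UTC.
1 October 2029 is a Monday, so the first Saturday is October 6 and the second is October 13.
1 March 2030 is a Friday, so the first Sunday is March 3.
At the standard offset (UTC−11:00), 23:15 UTC − 11h = 12:15 Yaleph standard time.
The standard-time date in Yaleph, October 18, 2029, falls between 13 October 2029 and 3 March 2030, so daylight saving is in effect and Yaleph is at UTC−10:00.
23:15 UTC − 10h = 13:15 Yaleph.

13:15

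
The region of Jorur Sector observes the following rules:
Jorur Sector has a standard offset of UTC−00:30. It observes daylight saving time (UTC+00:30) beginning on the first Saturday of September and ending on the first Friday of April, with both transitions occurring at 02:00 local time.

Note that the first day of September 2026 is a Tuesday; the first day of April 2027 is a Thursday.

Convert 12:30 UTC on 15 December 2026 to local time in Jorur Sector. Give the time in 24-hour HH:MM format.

1 September 2026 is a Tuesday, so the first Saturday is September 5.
1 April 2027 is a Thursday, so the first Friday is April 2.
At the standard offset (UTC−00:30), 12:30 UTC − 0h30m = 12:00 Jorur Sector standard time.
The standard-time date in Jorur Sector, 15 December 2026, lies within the daylight-saving period (5 September 2026 – 2 April 2027), so Jorur Sector is on daylight time, UTC+00:30.
12:30 UTC + 0h30m = 13:00 local.

13:00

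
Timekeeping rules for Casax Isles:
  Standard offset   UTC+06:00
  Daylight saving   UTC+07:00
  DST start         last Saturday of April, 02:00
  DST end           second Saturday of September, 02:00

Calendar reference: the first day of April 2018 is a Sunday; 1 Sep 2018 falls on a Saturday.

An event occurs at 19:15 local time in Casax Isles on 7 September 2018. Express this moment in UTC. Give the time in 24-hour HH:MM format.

12:15

1 April 2018 is a Sunday, so Saturdays fall on 7, 14, 21, 28; the last is April 28.
1 September 2018 is a Saturday, so the first Saturday is September 1 and the second is September 8.
7 September 2018 lies within the daylight-saving period (28 April – 8 September), so Casax Isles is on daylight time, UTC+07:00.
19:15 local − 7h = 12:15 UTC.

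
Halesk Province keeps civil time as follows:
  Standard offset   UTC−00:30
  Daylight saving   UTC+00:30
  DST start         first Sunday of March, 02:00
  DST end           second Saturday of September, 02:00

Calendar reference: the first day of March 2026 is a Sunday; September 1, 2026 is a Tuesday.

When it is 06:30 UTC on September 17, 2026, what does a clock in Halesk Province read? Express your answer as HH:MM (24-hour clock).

06:00

1 March 2026 is a Sunday, so the first Sunday is March 1.
1 September 2026 is a Tuesday, so the first Saturday is September 5 and the second is September 12.
At the standard offset (UTC−00:30), 06:30 UTC − 0h30m = 06:00 Halesk Province standard time.
The standard-time date in Halesk Province, September 17, 2026, is outside the daylight-saving period (1 March – 12 September), so Halesk Province is on standard time, UTC−00:30.
06:30 UTC − 0h30m = 06:00 local.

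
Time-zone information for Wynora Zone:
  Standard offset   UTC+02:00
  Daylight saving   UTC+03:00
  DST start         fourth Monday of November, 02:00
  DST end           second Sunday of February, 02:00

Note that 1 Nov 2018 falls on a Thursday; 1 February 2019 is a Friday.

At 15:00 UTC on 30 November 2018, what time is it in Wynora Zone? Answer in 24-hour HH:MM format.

18:00

1 November 2018 is a Thursday, so the first Monday is November 5 and the fourth is November 26.
1 February 2019 is a Friday, so the first Sunday is February 3 and the second is February 10.
At the standard offset (UTC+02:00), 15:00 UTC + 2h = 17:00 Wynora Zone standard time.
The standard-time date in Wynora Zone, 30 November 2018, lies within the daylight-saving period (26 November 2018 – 10 February 2019), so Wynora Zone is on daylight time, UTC+03:00.
15:00 UTC + 3h = 18:00 local.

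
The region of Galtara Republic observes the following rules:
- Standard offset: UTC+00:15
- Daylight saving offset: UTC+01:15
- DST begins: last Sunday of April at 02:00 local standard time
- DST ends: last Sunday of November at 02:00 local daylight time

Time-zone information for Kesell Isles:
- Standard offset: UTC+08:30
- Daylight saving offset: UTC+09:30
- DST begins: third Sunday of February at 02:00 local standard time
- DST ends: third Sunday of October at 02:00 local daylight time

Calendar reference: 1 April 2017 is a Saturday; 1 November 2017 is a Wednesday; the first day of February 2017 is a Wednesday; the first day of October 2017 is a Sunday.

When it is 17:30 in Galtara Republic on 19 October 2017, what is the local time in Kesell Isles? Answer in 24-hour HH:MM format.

1 April 2017 is a Saturday, so Sundays fall on 2, 9, 16, 23, 30; the last is April 30.
1 November 2017 is a Wednesday, so Sundays fall on 5, 12, 19, 26; the last is November 26.
19 October 2017 lies within the daylight-saving period (30 April – 26 November), so Galtara Republic is on daylight time, UTC+01:15.
17:30 Galtara Republic − 1h15m = 16:15 UTC.
1 February 2017 is a Wednesday, so the first Sunday is February 5 and the third is February 19.
1 October 2017 is a Sunday, so the first Sunday is October 1 and the third is October 15.
At the standard offset (UTC+08:30), 16:15 UTC + 8h30m = 00:45 Kesell Isles standard time (rolling into the next day, 20 October 2017).
The standard-time date in Kesell Isles, 20 October 2017, is outside the daylight-saving period (19 February – 15 October), so Kesell Isles is on standard time, UTC+08:30.
16:15 UTC + 8h30m = 00:45 Kesell Isles (rolling into the next day, 20 October 2017).

00:45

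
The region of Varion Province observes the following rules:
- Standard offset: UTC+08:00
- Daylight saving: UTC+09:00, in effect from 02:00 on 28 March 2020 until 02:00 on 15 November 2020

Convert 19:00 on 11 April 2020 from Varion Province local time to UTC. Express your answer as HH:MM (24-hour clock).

10:00

11 April 2020 falls between 28 March and 15 November, so daylight saving is in effect and Varion Province is at UTC+09:00.
19:00 local − 9h = 10:00 UTC.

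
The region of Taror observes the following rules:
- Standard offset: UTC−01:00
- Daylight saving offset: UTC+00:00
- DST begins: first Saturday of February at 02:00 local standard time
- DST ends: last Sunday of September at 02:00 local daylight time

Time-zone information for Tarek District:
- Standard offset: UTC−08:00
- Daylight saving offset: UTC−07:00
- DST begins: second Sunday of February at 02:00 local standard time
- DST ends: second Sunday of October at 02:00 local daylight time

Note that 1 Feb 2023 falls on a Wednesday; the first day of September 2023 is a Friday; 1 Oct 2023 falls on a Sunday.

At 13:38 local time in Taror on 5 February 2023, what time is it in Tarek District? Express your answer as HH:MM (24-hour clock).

1 February 2023 is a Wednesday, so the first Saturday is February 4.
1 September 2023 is a Friday, so Sundays fall on 3, 10, 17, 24; the last is September 24.
Daylight saving runs 4 February – 24 September; 5 February 2023 is inside that window, so Taror is at UTC+00:00.
13:38 Taror − 0h = 13:38 UTC.
1 February 2023 is a Wednesday, so the first Sunday is February 5 and the second is February 12.
1 October 2023 is a Sunday, so the first Sunday is October 1 and the second is October 8.
At the standard offset (UTC−08:00), 13:38 UTC − 8h = 05:38 Tarek District standard time.
Daylight saving runs 12 February – 8 October; the standard-time date in Tarek District, 5 February 2023, is outside that window, so Tarek District is on standard time at UTC−08:00.
13:38 UTC − 8h = 05:38 Tarek District.

05:38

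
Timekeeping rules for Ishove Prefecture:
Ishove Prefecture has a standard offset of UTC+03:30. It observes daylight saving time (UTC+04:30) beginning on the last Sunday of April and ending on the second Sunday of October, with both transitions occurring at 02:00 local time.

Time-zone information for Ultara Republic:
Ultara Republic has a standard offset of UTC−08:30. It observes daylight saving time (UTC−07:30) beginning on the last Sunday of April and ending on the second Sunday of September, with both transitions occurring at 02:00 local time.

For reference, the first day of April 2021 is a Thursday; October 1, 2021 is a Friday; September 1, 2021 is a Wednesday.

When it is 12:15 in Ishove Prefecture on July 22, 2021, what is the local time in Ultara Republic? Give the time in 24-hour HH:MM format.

1 April 2021 is a Thursday, so Sundays fall on 4, 11, 18, 25; the last is April 25.
1 October 2021 is a Friday, so the first Sunday is October 3 and the second is October 10.
Daylight saving runs 25 April – 10 October; July 22, 2021 is inside that window, so Ishove Prefecture is at UTC+04:30.
12:15 Ishove Prefecture − 4h30m = 07:45 UTC.
1 April 2021 is a Thursday, so Sundays fall on 4, 11, 18, 25; the last is April 25.
1 September 2021 is a Wednesday, so the first Sunday is September 5 and the second is September 12.
At the standard offset (UTC−08:30), 07:45 UTC − 8h30m = 23:15 Ultara Republic standard time (rolling into the previous day, 21 July 2021).
The standard-time date in Ultara Republic, July 21, 2021, falls between 25 April and 12 September, so daylight saving is in effect and Ultara Republic is at UTC−07:30.
07:45 UTC − 7h30m = 00:15 Ultara Republic.

00:15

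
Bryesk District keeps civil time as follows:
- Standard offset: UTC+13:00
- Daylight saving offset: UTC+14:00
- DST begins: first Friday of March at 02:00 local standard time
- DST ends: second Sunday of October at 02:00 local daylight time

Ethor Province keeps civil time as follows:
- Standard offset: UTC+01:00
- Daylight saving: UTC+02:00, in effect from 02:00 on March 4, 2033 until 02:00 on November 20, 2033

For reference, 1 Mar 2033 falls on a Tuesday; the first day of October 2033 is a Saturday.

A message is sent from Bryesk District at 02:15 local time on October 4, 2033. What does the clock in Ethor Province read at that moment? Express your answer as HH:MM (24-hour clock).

1 March 2033 is a Tuesday, so the first Friday is March 4.
1 October 2033 is a Saturday, so the first Sunday is October 2 and the second is October 9.
October 4, 2033 lies within the daylight-saving period (4 March – 9 October), so Bryesk District is on daylight time, UTC+14:00.
02:15 Bryesk District − 14h = 12:15 UTC (rolling into the previous day, 3 October 2033).
At the standard offset (UTC+01:00), 12:15 UTC + 1h = 13:15 Ethor Province standard time.
The standard-time date in Ethor Province, October 3, 2033, lies within the daylight-saving period (4 March – 20 November), so Ethor Province is on daylight time, UTC+02:00.
12:15 UTC + 2h = 14:15 Ethor Province.

14:15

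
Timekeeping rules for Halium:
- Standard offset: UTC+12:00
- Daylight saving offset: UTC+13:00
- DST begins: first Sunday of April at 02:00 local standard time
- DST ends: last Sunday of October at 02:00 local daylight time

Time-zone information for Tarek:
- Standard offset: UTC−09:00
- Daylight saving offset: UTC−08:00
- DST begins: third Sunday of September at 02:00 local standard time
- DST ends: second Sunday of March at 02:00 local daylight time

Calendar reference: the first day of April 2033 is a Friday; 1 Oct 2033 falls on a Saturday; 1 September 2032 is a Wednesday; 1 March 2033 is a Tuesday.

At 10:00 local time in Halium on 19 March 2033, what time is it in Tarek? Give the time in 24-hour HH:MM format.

1 April 2033 is a Friday, so the first Sunday is April 3.
1 October 2033 is a Saturday, so Sundays fall on 2, 9, 16, 23, 30; the last is October 30.
19 March 2033 is outside the daylight-saving period (3 April – 30 October), so Halium is on standard time, UTC+12:00.
10:00 Halium − 12h = 22:00 UTC (rolling into the previous day, 18 March 2033).
1 September 2032 is a Wednesday, so the first Sunday is September 5 and the third is September 19.
1 March 2033 is a Tuesday, so the first Sunday is March 6 and the second is March 13.
At the standard offset (UTC−09:00), 22:00 UTC − 9h = 13:00 Tarek standard time.
The standard-time date in Tarek, 18 March 2033, is outside the daylight-saving period (19 September 2032 – 13 March 2033), so Tarek is on standard time, UTC−09:00.
22:00 UTC − 9h = 13:00 Tarek.

13:00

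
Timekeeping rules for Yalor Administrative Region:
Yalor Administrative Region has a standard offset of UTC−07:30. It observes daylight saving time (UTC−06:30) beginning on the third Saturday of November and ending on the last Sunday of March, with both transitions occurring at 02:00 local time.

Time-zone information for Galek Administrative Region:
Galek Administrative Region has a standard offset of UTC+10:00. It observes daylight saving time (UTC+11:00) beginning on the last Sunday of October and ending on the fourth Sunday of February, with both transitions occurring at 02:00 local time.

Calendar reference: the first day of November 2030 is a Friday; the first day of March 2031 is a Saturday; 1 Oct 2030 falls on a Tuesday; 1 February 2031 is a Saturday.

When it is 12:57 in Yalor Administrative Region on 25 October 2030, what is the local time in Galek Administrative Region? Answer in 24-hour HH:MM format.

06:27

1 November 2030 is a Friday, so the first Saturday is November 2 and the third is November 16.
1 March 2031 is a Saturday, so Sundays fall on 2, 9, 16, 23, 30; the last is March 30.
25 October 2030 does not fall between 16 November 2030 and 30 March 2031, so daylight saving is not in effect and Yalor Administrative Region is at UTC−07:30.
12:57 Yalor Administrative Region + 7h30m = 20:27 UTC.
1 October 2030 is a Tuesday, so Sundays fall on 6, 13, 20, 27; the last is October 27.
1 February 2031 is a Saturday, so the first Sunday is February 2 and the fourth is February 23.
At the standard offset (UTC+10:00), 20:27 UTC + 10h = 06:27 Galek Administrative Region standard time (rolling into the next day, 26 October 2030).
The standard-time date in Galek Administrative Region, 26 October 2030, does not fall between 27 October 2030 and 23 February 2031, so daylight saving is not in effect and Galek Administrative Region is at UTC+10:00.
20:27 UTC + 10h = 06:27 Galek Administrative Region (rolling into the next day, 26 October 2030).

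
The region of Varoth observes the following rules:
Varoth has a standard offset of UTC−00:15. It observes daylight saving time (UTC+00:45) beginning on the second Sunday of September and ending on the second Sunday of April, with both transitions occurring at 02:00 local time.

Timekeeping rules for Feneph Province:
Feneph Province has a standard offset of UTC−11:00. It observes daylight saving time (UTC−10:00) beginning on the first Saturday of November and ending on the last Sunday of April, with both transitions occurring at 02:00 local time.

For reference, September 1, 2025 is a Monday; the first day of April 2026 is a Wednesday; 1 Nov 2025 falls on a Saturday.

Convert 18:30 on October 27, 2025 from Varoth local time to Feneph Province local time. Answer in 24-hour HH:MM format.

1 September 2025 is a Monday, so the first Sunday is September 7 and the second is September 14.
1 April 2026 is a Wednesday, so the first Sunday is April 5 and the second is April 12.
October 27, 2025 falls between 14 September 2025 and 12 April 2026, so daylight saving is in effect and Varoth is at UTC+00:45.
18:30 Varoth − 0h45m = 17:45 UTC.
1 November 2025 is a Saturday, so the first Saturday is November 1.
1 April 2026 is a Wednesday, so Sundays fall on 5, 12, 19, 26; the last is April 26.
At the standard offset (UTC−11:00), 17:45 UTC − 11h = 06:45 Feneph Province standard time.
Daylight saving runs 1 November 2025 – 26 April 2026; the standard-time date in Feneph Province, October 27, 2025, is outside that window, so Feneph Province is on standard time at UTC−11:00.
17:45 UTC − 11h = 06:45 Feneph Province.

06:45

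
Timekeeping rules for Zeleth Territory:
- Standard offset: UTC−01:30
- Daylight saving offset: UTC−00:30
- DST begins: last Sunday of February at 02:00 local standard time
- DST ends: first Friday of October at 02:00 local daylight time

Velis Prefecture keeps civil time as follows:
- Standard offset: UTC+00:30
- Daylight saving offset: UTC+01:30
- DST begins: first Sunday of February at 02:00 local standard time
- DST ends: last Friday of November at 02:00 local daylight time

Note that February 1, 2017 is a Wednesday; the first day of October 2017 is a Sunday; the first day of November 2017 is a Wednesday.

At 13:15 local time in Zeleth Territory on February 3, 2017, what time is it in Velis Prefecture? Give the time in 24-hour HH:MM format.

1 February 2017 is a Wednesday, so Sundays fall on 5, 12, 19, 26; the last is February 26.
1 October 2017 is a Sunday, so the first Friday is October 6.
Daylight saving runs 26 February – 6 October; February 3, 2017 is outside that window, so Zeleth Territory is on standard time at UTC−01:30.
13:15 Zeleth Territory + 1h30m = 14:45 UTC.
1 February 2017 is a Wednesday, so the first Sunday is February 5.
1 November 2017 is a Wednesday, so Fridays fall on 3, 10, 17, 24; the last is November 24.
At the standard offset (UTC+00:30), 14:45 UTC + 0h30m = 15:15 Velis Prefecture standard time.
Daylight saving runs 5 February – 24 November; the standard-time date in Velis Prefecture, February 3, 2017, is outside that window, so Velis Prefecture is on standard time at UTC+00:30.
14:45 UTC + 0h30m = 15:15 Velis Prefecture.

15:15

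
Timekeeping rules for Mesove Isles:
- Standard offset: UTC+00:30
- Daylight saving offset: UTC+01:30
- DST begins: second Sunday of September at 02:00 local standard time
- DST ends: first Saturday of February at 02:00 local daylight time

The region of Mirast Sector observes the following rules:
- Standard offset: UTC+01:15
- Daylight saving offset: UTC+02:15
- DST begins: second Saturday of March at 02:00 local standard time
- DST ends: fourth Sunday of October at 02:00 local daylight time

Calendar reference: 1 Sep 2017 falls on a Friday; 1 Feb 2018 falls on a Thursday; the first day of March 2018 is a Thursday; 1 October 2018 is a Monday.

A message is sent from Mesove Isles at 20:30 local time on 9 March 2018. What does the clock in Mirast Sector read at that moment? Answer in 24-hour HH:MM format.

21:15

1 September 2017 is a Friday, so the first Sunday is September 3 and the second is September 10.
1 February 2018 is a Thursday, so the first Saturday is February 3.
Daylight saving runs 10 September 2017 – 3 February 2018; 9 March 2018 is outside that window, so Mesove Isles is on standard time at UTC+00:30.
20:30 Mesove Isles − 0h30m = 20:00 UTC.
1 March 2018 is a Thursday, so the first Saturday is March 3 and the second is March 10.
1 October 2018 is a Monday, so the first Sunday is October 7 and the fourth is October 28.
At the standard offset (UTC+01:15), 20:00 UTC + 1h15m = 21:15 Mirast Sector standard time.
The standard-time date in Mirast Sector, 9 March 2018, does not fall between 10 March and 28 October, so daylight saving is not in effect and Mirast Sector is at UTC+01:15.
20:00 UTC + 1h15m = 21:15 Mirast Sector.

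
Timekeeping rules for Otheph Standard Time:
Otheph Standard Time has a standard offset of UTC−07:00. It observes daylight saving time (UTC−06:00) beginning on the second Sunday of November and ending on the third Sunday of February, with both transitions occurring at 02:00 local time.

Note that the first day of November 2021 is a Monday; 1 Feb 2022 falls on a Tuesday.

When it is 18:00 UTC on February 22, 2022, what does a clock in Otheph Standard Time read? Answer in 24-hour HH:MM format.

1 November 2021 is a Monday, so the first Sunday is November 7 and the second is November 14.
1 February 2022 is a Tuesday, so the first Sunday is February 6 and the third is February 20.
At the standard offset (UTC−07:00), 18:00 UTC − 7h = 11:00 Otheph Standard Time standard time.
Daylight saving runs 14 November 2021 – 20 February 2022; the standard-time date in Otheph Standard Time, February 22, 2022, is outside that window, so Otheph Standard Time is on standard time at UTC−07:00.
18:00 UTC − 7h = 11:00 local.

11:00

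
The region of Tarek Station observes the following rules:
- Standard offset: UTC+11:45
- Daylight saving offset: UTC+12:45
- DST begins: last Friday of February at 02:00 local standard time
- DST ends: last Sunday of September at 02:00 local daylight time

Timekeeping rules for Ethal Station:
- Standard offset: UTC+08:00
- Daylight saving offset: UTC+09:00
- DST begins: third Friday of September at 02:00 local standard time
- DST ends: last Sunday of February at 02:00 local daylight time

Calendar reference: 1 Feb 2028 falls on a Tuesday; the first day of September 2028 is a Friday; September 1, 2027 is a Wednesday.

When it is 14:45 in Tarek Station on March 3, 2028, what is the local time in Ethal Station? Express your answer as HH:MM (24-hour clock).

10:00

1 February 2028 is a Tuesday, so Fridays fall on 4, 11, 18, 25; the last is February 25.
1 September 2028 is a Friday, so Sundays fall on 3, 10, 17, 24; the last is September 24.
Daylight saving runs 25 February – 24 September; March 3, 2028 is inside that window, so Tarek Station is at UTC+12:45.
14:45 Tarek Station − 12h45m = 02:00 UTC.
1 September 2027 is a Wednesday, so the first Friday is September 3 and the third is September 17.
1 February 2028 is a Tuesday, so Sundays fall on 6, 13, 20, 27; the last is February 27.
At the standard offset (UTC+08:00), 02:00 UTC + 8h = 10:00 Ethal Station standard time.
Daylight saving runs 17 September 2027 – 27 February 2028; the standard-time date in Ethal Station, March 3, 2028, is outside that window, so Ethal Station is on standard time at UTC+08:00.
02:00 UTC + 8h = 10:00 Ethal Station.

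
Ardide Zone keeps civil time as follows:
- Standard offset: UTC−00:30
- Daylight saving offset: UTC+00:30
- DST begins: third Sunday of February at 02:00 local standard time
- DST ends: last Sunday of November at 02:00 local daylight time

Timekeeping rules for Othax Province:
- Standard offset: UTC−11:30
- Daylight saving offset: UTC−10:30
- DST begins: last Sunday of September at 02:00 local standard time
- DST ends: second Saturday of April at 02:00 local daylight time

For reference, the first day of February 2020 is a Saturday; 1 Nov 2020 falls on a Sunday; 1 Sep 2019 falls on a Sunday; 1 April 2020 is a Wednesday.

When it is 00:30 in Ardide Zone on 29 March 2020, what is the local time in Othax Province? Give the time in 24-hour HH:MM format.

13:30

1 February 2020 is a Saturday, so the first Sunday is February 2 and the third is February 16.
1 November 2020 is a Sunday, so Sundays fall on 1, 8, 15, 22, 29; the last is November 29.
29 March 2020 falls between 16 February and 29 November, so daylight saving is in effect and Ardide Zone is at UTC+00:30.
00:30 Ardide Zone − 0h30m = 00:00 UTC.
1 September 2019 is a Sunday, so Sundays fall on 1, 8, 15, 22, 29; the last is September 29.
1 April 2020 is a Wednesday, so the first Saturday is April 4 and the second is April 11.
At the standard offset (UTC−11:30), 00:00 UTC − 11h30m = 12:30 Othax Province standard time (rolling into the previous day, 28 March 2020).
The standard-time date in Othax Province, 28 March 2020, falls between 29 September 2019 and 11 April 2020, so daylight saving is in effect and Othax Province is at UTC−10:30.
00:00 UTC − 10h30m = 13:30 Othax Province (rolling into the previous day, 28 March 2020).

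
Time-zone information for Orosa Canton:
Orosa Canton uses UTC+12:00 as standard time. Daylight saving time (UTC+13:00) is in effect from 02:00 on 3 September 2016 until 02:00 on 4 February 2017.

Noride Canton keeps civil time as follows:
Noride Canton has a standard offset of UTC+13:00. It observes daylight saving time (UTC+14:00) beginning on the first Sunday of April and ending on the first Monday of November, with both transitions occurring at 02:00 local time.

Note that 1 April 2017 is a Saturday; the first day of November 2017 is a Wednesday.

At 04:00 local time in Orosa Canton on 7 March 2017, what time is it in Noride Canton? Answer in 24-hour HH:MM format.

7 March 2017 is outside the daylight-saving period (3 September 2016 – 4 February 2017), so Orosa Canton is on standard time, UTC+12:00.
04:00 Orosa Canton − 12h = 16:00 UTC (rolling into the previous day, 6 March 2017).
1 April 2017 is a Saturday, so the first Sunday is April 2.
1 November 2017 is a Wednesday, so the first Monday is November 6.
At the standard offset (UTC+13:00), 16:00 UTC + 13h = 05:00 Noride Canton standard time (rolling into the next day, 7 March 2017).
The standard-time date in Noride Canton, 7 March 2017, is outside the daylight-saving period (2 April – 6 November), so Noride Canton is on standard time, UTC+13:00.
16:00 UTC + 13h = 05:00 Noride Canton (rolling into the next day, 7 March 2017).

05:00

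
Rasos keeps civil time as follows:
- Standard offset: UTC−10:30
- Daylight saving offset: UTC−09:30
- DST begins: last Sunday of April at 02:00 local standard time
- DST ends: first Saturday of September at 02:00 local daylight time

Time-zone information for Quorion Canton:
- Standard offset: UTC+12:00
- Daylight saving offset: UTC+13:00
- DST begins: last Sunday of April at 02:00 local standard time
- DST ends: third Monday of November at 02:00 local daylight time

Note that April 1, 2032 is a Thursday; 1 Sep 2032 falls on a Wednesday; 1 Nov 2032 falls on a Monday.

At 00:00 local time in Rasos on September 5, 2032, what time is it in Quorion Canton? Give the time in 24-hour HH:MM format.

1 April 2032 is a Thursday, so Sundays fall on 4, 11, 18, 25; the last is April 25.
1 September 2032 is a Wednesday, so the first Saturday is September 4.
September 5, 2032 is outside the daylight-saving period (25 April – 4 September), so Rasos is on standard time, UTC−10:30.
00:00 Rasos + 10h30m = 10:30 UTC.
1 April 2032 is a Thursday, so Sundays fall on 4, 11, 18, 25; the last is April 25.
1 November 2032 is a Monday, so the first Monday is November 1 and the third is November 15.
At the standard offset (UTC+12:00), 10:30 UTC + 12h = 22:30 Quorion Canton standard time.
The standard-time date in Quorion Canton, September 5, 2032, falls between 25 April and 15 November, so daylight saving is in effect and Quorion Canton is at UTC+13:00.
10:30 UTC + 13h = 23:30 Quorion Canton.

23:30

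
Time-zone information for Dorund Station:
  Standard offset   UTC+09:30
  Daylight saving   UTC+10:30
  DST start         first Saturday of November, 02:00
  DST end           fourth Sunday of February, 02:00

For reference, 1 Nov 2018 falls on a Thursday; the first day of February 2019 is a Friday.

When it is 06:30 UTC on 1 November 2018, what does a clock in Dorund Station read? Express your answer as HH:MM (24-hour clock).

16:00

1 November 2018 is a Thursday, so the first Saturday is November 3.
1 February 2019 is a Friday, so the first Sunday is February 3 and the fourth is February 24.
At the standard offset (UTC+09:30), 06:30 UTC + 9h30m = 16:00 Dorund Station standard time.
The standard-time date in Dorund Station, 1 November 2018, is outside the daylight-saving period (3 November 2018 – 24 February 2019), so Dorund Station is on standard time, UTC+09:30.
06:30 UTC + 9h30m = 16:00 local.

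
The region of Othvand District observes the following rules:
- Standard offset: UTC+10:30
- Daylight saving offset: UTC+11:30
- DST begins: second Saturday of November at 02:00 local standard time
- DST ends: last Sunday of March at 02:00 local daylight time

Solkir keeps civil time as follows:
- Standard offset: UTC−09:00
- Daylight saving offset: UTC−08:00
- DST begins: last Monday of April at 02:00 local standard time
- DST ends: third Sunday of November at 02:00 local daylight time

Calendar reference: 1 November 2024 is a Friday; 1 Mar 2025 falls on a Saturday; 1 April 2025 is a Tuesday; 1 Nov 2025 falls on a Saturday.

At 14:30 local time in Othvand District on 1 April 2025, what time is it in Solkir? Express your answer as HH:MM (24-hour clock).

1 November 2024 is a Friday, so the first Saturday is November 2 and the second is November 9.
1 March 2025 is a Saturday, so Sundays fall on 2, 9, 16, 23, 30; the last is March 30.
1 April 2025 is outside the daylight-saving period (9 November 2024 – 30 March 2025), so Othvand District is on standard time, UTC+10:30.
14:30 Othvand District − 10h30m = 04:00 UTC.
1 April 2025 is a Tuesday, so Mondays fall on 7, 14, 21, 28; the last is April 28.
1 November 2025 is a Saturday, so the first Sunday is November 2 and the third is November 16.
At the standard offset (UTC−09:00), 04:00 UTC − 9h = 19:00 Solkir standard time (rolling into the previous day, 31 March 2025).
Daylight saving runs 28 April – 16 November; the standard-time date in Solkir, 31 March 2025, is outside that window, so Solkir is on standard time at UTC−09:00.
04:00 UTC − 9h = 19:00 Solkir (rolling into the previous day, 31 March 2025).

19:00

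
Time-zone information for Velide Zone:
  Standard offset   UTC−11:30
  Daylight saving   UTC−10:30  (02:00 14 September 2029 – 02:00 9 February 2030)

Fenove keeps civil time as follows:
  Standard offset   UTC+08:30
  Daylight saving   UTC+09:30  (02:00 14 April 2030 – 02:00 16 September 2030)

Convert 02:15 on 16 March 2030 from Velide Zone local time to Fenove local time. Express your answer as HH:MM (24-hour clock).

16 March 2030 is outside the daylight-saving period (14 September 2029 – 9 February 2030), so Velide Zone is on standard time, UTC−11:30.
02:15 Velide Zone + 11h30m = 13:45 UTC.
At the standard offset (UTC+08:30), 13:45 UTC + 8h30m = 22:15 Fenove standard time.
The standard-time date in Fenove, 16 March 2030, does not fall between 14 April and 16 September, so daylight saving is not in effect and Fenove is at UTC+08:30.
13:45 UTC + 8h30m = 22:15 Fenove.

22:15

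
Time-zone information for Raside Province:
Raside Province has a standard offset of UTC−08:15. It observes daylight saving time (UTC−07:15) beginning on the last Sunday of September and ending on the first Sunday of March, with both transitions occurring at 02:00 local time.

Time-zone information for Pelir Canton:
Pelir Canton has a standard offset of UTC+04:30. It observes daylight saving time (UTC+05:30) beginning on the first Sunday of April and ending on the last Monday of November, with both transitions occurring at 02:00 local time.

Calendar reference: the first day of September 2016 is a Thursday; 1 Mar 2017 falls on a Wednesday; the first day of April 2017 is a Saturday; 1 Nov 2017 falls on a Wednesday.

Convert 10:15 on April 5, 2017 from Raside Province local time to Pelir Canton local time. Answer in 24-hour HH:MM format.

1 September 2016 is a Thursday, so Sundays fall on 4, 11, 18, 25; the last is September 25.
1 March 2017 is a Wednesday, so the first Sunday is March 5.
April 5, 2017 does not fall between 25 September 2016 and 5 March 2017, so daylight saving is not in effect and Raside Province is at UTC−08:15.
10:15 Raside Province + 8h15m = 18:30 UTC.
1 April 2017 is a Saturday, so the first Sunday is April 2.
1 November 2017 is a Wednesday, so Mondays fall on 6, 13, 20, 27; the last is November 27.
At the standard offset (UTC+04:30), 18:30 UTC + 4h30m = 23:00 Pelir Canton standard time.
Daylight saving runs 2 April – 27 November; the standard-time date in Pelir Canton, April 5, 2017, is inside that window, so Pelir Canton is at UTC+05:30.
18:30 UTC + 5h30m = 00:00 Pelir Canton (rolling into the next day, 6 April 2017).

00:00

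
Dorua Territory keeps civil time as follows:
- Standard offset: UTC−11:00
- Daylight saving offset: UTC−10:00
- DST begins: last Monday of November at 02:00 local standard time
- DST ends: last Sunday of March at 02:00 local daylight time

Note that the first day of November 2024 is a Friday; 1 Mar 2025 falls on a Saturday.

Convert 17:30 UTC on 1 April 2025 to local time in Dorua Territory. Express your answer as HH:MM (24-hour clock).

06:30

1 November 2024 is a Friday, so Mondays fall on 4, 11, 18, 25; the last is November 25.
1 March 2025 is a Saturday, so Sundays fall on 2, 9, 16, 23, 30; the last is March 30.
At the standard offset (UTC−11:00), 17:30 UTC − 11h = 06:30 Dorua Territory standard time.
The standard-time date in Dorua Territory, 1 April 2025, is outside the daylight-saving period (25 November 2024 – 30 March 2025), so Dorua Territory is on standard time, UTC−11:00.
17:30 UTC − 11h = 06:30 local.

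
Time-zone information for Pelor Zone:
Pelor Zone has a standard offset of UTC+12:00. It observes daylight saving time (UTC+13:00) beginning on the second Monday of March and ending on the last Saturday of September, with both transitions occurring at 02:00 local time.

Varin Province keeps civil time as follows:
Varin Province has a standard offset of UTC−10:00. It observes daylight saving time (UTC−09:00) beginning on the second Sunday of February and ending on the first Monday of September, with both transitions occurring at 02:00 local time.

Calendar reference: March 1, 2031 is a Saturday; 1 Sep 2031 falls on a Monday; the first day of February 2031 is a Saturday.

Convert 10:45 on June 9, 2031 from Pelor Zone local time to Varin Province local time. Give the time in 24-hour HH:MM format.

12:45

1 March 2031 is a Saturday, so the first Monday is March 3 and the second is March 10.
1 September 2031 is a Monday, so Saturdays fall on 6, 13, 20, 27; the last is September 27.
June 9, 2031 lies within the daylight-saving period (10 March – 27 September), so Pelor Zone is on daylight time, UTC+13:00.
10:45 Pelor Zone − 13h = 21:45 UTC (rolling into the previous day, 8 June 2031).
1 February 2031 is a Saturday, so the first Sunday is February 2 and the second is February 9.
1 September 2031 is a Monday, so the first Monday is September 1.
At the standard offset (UTC−10:00), 21:45 UTC − 10h = 11:45 Varin Province standard time.
The standard-time date in Varin Province, June 8, 2031, lies within the daylight-saving period (9 February – 1 September), so Varin Province is on daylight time, UTC−09:00.
21:45 UTC − 9h = 12:45 Varin Province.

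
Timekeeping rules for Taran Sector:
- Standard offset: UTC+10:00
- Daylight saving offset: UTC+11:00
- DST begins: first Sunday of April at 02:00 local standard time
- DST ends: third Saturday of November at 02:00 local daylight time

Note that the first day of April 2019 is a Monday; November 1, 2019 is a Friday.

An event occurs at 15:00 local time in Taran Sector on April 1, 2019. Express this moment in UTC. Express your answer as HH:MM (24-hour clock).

1 April 2019 is a Monday, so the first Sunday is April 7.
1 November 2019 is a Friday, so the first Saturday is November 2 and the third is November 16.
April 1, 2019 does not fall between 7 April and 16 November, so daylight saving is not in effect and Taran Sector is at UTC+10:00.
15:00 local − 10h = 05:00 UTC.

05:00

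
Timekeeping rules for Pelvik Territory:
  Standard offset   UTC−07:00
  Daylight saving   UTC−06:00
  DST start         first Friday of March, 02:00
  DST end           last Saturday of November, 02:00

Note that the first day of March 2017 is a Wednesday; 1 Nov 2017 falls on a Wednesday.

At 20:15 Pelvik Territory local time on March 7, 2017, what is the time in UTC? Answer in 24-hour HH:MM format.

02:15

1 March 2017 is a Wednesday, so the first Friday is March 3.
1 November 2017 is a Wednesday, so Saturdays fall on 4, 11, 18, 25; the last is November 25.
Daylight saving runs 3 March – 25 November; March 7, 2017 is inside that window, so Pelvik Territory is at UTC−06:00.
20:15 local + 6h = 02:15 UTC (rolling into the next day, 8 March 2017).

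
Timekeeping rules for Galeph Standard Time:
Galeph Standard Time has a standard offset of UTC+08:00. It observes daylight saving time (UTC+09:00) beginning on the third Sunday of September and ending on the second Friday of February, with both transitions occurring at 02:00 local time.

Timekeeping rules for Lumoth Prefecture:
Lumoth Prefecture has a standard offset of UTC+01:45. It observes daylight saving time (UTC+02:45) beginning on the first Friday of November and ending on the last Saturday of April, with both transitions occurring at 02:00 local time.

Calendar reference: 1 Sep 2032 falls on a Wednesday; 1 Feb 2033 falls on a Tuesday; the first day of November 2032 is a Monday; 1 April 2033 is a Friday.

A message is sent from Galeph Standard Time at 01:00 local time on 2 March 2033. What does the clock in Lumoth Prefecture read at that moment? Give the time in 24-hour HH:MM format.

19:45

1 September 2032 is a Wednesday, so the first Sunday is September 5 and the third is September 19.
1 February 2033 is a Tuesday, so the first Friday is February 4 and the second is February 11.
2 March 2033 is outside the daylight-saving period (19 September 2032 – 11 February 2033), so Galeph Standard Time is on standard time, UTC+08:00.
01:00 Galeph Standard Time − 8h = 17:00 UTC (rolling into the previous day, 1 March 2033).
1 November 2032 is a Monday, so the first Friday is November 5.
1 April 2033 is a Friday, so Saturdays fall on 2, 9, 16, 23, 30; the last is April 30.
At the standard offset (UTC+01:45), 17:00 UTC + 1h45m = 18:45 Lumoth Prefecture standard time.
The standard-time date in Lumoth Prefecture, 1 March 2033, lies within the daylight-saving period (5 November 2032 – 30 April 2033), so Lumoth Prefecture is on daylight time, UTC+02:45.
17:00 UTC + 2h45m = 19:45 Lumoth Prefecture.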